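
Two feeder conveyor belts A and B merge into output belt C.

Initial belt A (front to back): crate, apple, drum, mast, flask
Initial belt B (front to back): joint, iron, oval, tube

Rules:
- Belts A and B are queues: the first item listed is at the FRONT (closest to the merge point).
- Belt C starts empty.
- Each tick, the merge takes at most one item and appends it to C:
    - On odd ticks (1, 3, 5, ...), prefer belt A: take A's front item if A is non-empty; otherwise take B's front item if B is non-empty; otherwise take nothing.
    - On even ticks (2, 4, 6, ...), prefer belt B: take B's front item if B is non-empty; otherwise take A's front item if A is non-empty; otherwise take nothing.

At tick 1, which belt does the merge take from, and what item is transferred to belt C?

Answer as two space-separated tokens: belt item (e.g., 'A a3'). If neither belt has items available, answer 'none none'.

Answer: A crate

Derivation:
Tick 1: prefer A, take crate from A; A=[apple,drum,mast,flask] B=[joint,iron,oval,tube] C=[crate]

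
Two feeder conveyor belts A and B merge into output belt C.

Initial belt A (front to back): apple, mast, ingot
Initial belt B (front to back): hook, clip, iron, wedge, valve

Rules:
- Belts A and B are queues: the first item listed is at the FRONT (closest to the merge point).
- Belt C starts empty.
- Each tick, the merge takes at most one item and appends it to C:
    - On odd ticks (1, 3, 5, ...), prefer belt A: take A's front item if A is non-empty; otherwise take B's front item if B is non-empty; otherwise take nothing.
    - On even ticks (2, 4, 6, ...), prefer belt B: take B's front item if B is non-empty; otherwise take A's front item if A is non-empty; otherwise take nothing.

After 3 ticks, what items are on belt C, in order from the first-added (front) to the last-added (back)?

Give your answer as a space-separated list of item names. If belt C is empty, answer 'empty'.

Tick 1: prefer A, take apple from A; A=[mast,ingot] B=[hook,clip,iron,wedge,valve] C=[apple]
Tick 2: prefer B, take hook from B; A=[mast,ingot] B=[clip,iron,wedge,valve] C=[apple,hook]
Tick 3: prefer A, take mast from A; A=[ingot] B=[clip,iron,wedge,valve] C=[apple,hook,mast]

Answer: apple hook mast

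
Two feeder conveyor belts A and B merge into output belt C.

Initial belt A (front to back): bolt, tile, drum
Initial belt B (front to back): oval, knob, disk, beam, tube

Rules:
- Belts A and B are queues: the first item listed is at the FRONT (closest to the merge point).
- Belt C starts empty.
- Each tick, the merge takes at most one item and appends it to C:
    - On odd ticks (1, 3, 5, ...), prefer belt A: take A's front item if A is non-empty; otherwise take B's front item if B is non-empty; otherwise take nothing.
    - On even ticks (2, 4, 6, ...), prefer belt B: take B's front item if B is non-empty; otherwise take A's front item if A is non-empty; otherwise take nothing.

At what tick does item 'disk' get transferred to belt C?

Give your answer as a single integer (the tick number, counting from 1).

Answer: 6

Derivation:
Tick 1: prefer A, take bolt from A; A=[tile,drum] B=[oval,knob,disk,beam,tube] C=[bolt]
Tick 2: prefer B, take oval from B; A=[tile,drum] B=[knob,disk,beam,tube] C=[bolt,oval]
Tick 3: prefer A, take tile from A; A=[drum] B=[knob,disk,beam,tube] C=[bolt,oval,tile]
Tick 4: prefer B, take knob from B; A=[drum] B=[disk,beam,tube] C=[bolt,oval,tile,knob]
Tick 5: prefer A, take drum from A; A=[-] B=[disk,beam,tube] C=[bolt,oval,tile,knob,drum]
Tick 6: prefer B, take disk from B; A=[-] B=[beam,tube] C=[bolt,oval,tile,knob,drum,disk]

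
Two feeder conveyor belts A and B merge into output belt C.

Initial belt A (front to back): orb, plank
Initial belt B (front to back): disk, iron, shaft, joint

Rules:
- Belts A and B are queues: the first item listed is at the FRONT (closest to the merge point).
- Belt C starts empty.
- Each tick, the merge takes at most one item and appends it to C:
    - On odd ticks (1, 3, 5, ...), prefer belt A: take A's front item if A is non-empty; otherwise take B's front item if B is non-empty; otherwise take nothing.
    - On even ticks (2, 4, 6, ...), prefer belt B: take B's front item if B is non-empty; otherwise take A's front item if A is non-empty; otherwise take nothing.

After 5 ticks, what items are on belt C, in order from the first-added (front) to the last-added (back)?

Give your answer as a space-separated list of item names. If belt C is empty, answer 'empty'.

Answer: orb disk plank iron shaft

Derivation:
Tick 1: prefer A, take orb from A; A=[plank] B=[disk,iron,shaft,joint] C=[orb]
Tick 2: prefer B, take disk from B; A=[plank] B=[iron,shaft,joint] C=[orb,disk]
Tick 3: prefer A, take plank from A; A=[-] B=[iron,shaft,joint] C=[orb,disk,plank]
Tick 4: prefer B, take iron from B; A=[-] B=[shaft,joint] C=[orb,disk,plank,iron]
Tick 5: prefer A, take shaft from B; A=[-] B=[joint] C=[orb,disk,plank,iron,shaft]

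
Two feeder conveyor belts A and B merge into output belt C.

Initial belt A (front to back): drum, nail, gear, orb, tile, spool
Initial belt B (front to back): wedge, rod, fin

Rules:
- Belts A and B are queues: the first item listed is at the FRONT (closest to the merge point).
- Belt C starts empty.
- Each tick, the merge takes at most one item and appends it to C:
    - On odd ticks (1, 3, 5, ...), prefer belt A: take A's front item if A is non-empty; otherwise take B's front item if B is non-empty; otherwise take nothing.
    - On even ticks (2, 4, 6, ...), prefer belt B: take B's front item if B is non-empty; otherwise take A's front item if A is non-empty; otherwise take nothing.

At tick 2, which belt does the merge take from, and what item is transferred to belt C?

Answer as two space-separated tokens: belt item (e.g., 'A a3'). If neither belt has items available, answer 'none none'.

Tick 1: prefer A, take drum from A; A=[nail,gear,orb,tile,spool] B=[wedge,rod,fin] C=[drum]
Tick 2: prefer B, take wedge from B; A=[nail,gear,orb,tile,spool] B=[rod,fin] C=[drum,wedge]

Answer: B wedge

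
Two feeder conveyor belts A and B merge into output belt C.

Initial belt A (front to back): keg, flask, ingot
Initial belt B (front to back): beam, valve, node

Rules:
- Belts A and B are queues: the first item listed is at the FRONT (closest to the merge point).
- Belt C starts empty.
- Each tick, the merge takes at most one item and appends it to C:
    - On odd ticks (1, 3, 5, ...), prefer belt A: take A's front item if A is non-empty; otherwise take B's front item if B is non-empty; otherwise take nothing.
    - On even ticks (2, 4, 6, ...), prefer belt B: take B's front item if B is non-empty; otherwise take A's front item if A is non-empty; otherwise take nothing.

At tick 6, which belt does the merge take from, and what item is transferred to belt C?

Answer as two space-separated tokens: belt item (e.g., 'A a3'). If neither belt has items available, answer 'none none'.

Tick 1: prefer A, take keg from A; A=[flask,ingot] B=[beam,valve,node] C=[keg]
Tick 2: prefer B, take beam from B; A=[flask,ingot] B=[valve,node] C=[keg,beam]
Tick 3: prefer A, take flask from A; A=[ingot] B=[valve,node] C=[keg,beam,flask]
Tick 4: prefer B, take valve from B; A=[ingot] B=[node] C=[keg,beam,flask,valve]
Tick 5: prefer A, take ingot from A; A=[-] B=[node] C=[keg,beam,flask,valve,ingot]
Tick 6: prefer B, take node from B; A=[-] B=[-] C=[keg,beam,flask,valve,ingot,node]

Answer: B node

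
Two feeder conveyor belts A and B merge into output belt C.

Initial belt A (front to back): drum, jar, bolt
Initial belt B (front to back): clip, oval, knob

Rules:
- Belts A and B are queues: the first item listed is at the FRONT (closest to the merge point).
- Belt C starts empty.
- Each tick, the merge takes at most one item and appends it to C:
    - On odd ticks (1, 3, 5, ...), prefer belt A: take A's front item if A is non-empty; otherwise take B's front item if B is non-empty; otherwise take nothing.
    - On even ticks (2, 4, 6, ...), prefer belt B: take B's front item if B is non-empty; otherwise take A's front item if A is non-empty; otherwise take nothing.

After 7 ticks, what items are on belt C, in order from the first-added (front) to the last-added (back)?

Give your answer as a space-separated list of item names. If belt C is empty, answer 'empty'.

Tick 1: prefer A, take drum from A; A=[jar,bolt] B=[clip,oval,knob] C=[drum]
Tick 2: prefer B, take clip from B; A=[jar,bolt] B=[oval,knob] C=[drum,clip]
Tick 3: prefer A, take jar from A; A=[bolt] B=[oval,knob] C=[drum,clip,jar]
Tick 4: prefer B, take oval from B; A=[bolt] B=[knob] C=[drum,clip,jar,oval]
Tick 5: prefer A, take bolt from A; A=[-] B=[knob] C=[drum,clip,jar,oval,bolt]
Tick 6: prefer B, take knob from B; A=[-] B=[-] C=[drum,clip,jar,oval,bolt,knob]
Tick 7: prefer A, both empty, nothing taken; A=[-] B=[-] C=[drum,clip,jar,oval,bolt,knob]

Answer: drum clip jar oval bolt knob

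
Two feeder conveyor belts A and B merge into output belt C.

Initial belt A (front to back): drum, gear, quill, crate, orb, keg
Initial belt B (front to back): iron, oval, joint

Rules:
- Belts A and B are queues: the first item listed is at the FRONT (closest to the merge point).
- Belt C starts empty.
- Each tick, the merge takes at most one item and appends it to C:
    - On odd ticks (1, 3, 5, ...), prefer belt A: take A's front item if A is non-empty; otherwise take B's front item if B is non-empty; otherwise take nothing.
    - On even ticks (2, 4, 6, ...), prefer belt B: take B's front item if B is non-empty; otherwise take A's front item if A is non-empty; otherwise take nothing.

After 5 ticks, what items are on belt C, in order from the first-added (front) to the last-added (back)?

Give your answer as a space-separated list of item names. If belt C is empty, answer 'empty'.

Tick 1: prefer A, take drum from A; A=[gear,quill,crate,orb,keg] B=[iron,oval,joint] C=[drum]
Tick 2: prefer B, take iron from B; A=[gear,quill,crate,orb,keg] B=[oval,joint] C=[drum,iron]
Tick 3: prefer A, take gear from A; A=[quill,crate,orb,keg] B=[oval,joint] C=[drum,iron,gear]
Tick 4: prefer B, take oval from B; A=[quill,crate,orb,keg] B=[joint] C=[drum,iron,gear,oval]
Tick 5: prefer A, take quill from A; A=[crate,orb,keg] B=[joint] C=[drum,iron,gear,oval,quill]

Answer: drum iron gear oval quill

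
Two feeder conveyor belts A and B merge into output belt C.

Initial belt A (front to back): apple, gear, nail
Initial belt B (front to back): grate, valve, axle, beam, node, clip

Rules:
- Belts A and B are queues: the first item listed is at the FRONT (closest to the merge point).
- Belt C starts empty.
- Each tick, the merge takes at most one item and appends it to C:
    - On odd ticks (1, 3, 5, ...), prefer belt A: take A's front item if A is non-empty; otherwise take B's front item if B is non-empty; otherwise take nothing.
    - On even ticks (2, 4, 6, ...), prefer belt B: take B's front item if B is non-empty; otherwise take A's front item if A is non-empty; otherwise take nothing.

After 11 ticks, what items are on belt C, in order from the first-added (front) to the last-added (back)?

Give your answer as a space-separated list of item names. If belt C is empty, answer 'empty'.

Tick 1: prefer A, take apple from A; A=[gear,nail] B=[grate,valve,axle,beam,node,clip] C=[apple]
Tick 2: prefer B, take grate from B; A=[gear,nail] B=[valve,axle,beam,node,clip] C=[apple,grate]
Tick 3: prefer A, take gear from A; A=[nail] B=[valve,axle,beam,node,clip] C=[apple,grate,gear]
Tick 4: prefer B, take valve from B; A=[nail] B=[axle,beam,node,clip] C=[apple,grate,gear,valve]
Tick 5: prefer A, take nail from A; A=[-] B=[axle,beam,node,clip] C=[apple,grate,gear,valve,nail]
Tick 6: prefer B, take axle from B; A=[-] B=[beam,node,clip] C=[apple,grate,gear,valve,nail,axle]
Tick 7: prefer A, take beam from B; A=[-] B=[node,clip] C=[apple,grate,gear,valve,nail,axle,beam]
Tick 8: prefer B, take node from B; A=[-] B=[clip] C=[apple,grate,gear,valve,nail,axle,beam,node]
Tick 9: prefer A, take clip from B; A=[-] B=[-] C=[apple,grate,gear,valve,nail,axle,beam,node,clip]
Tick 10: prefer B, both empty, nothing taken; A=[-] B=[-] C=[apple,grate,gear,valve,nail,axle,beam,node,clip]
Tick 11: prefer A, both empty, nothing taken; A=[-] B=[-] C=[apple,grate,gear,valve,nail,axle,beam,node,clip]

Answer: apple grate gear valve nail axle beam node clip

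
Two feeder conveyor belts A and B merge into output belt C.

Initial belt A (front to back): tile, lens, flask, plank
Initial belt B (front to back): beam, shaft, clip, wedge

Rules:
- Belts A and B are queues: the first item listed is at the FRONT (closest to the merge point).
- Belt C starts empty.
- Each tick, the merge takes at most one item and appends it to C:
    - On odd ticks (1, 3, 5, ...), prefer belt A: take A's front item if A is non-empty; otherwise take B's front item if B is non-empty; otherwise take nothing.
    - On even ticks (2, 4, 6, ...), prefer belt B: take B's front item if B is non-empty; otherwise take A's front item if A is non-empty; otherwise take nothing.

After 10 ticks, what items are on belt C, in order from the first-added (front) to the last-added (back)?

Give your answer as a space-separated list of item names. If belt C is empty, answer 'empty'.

Tick 1: prefer A, take tile from A; A=[lens,flask,plank] B=[beam,shaft,clip,wedge] C=[tile]
Tick 2: prefer B, take beam from B; A=[lens,flask,plank] B=[shaft,clip,wedge] C=[tile,beam]
Tick 3: prefer A, take lens from A; A=[flask,plank] B=[shaft,clip,wedge] C=[tile,beam,lens]
Tick 4: prefer B, take shaft from B; A=[flask,plank] B=[clip,wedge] C=[tile,beam,lens,shaft]
Tick 5: prefer A, take flask from A; A=[plank] B=[clip,wedge] C=[tile,beam,lens,shaft,flask]
Tick 6: prefer B, take clip from B; A=[plank] B=[wedge] C=[tile,beam,lens,shaft,flask,clip]
Tick 7: prefer A, take plank from A; A=[-] B=[wedge] C=[tile,beam,lens,shaft,flask,clip,plank]
Tick 8: prefer B, take wedge from B; A=[-] B=[-] C=[tile,beam,lens,shaft,flask,clip,plank,wedge]
Tick 9: prefer A, both empty, nothing taken; A=[-] B=[-] C=[tile,beam,lens,shaft,flask,clip,plank,wedge]
Tick 10: prefer B, both empty, nothing taken; A=[-] B=[-] C=[tile,beam,lens,shaft,flask,clip,plank,wedge]

Answer: tile beam lens shaft flask clip plank wedge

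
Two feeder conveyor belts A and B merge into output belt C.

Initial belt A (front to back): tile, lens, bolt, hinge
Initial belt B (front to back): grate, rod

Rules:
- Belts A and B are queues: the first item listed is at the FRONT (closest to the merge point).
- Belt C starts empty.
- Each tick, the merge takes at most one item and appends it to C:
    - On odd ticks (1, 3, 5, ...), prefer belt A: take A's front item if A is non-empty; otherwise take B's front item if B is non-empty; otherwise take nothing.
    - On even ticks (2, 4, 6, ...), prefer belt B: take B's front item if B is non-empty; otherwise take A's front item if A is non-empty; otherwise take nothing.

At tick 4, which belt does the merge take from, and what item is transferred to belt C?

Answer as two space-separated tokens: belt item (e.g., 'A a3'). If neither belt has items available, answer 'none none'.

Tick 1: prefer A, take tile from A; A=[lens,bolt,hinge] B=[grate,rod] C=[tile]
Tick 2: prefer B, take grate from B; A=[lens,bolt,hinge] B=[rod] C=[tile,grate]
Tick 3: prefer A, take lens from A; A=[bolt,hinge] B=[rod] C=[tile,grate,lens]
Tick 4: prefer B, take rod from B; A=[bolt,hinge] B=[-] C=[tile,grate,lens,rod]

Answer: B rod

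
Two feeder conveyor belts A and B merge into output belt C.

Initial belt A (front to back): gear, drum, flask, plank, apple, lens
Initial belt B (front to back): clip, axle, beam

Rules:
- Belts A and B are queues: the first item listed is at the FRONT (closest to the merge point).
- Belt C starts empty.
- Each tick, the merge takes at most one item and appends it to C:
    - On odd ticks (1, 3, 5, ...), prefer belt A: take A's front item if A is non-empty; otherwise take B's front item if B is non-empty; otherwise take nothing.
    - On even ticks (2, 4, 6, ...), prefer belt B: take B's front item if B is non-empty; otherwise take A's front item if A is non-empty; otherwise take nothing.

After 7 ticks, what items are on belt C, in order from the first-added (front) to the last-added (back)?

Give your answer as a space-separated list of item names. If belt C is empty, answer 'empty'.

Tick 1: prefer A, take gear from A; A=[drum,flask,plank,apple,lens] B=[clip,axle,beam] C=[gear]
Tick 2: prefer B, take clip from B; A=[drum,flask,plank,apple,lens] B=[axle,beam] C=[gear,clip]
Tick 3: prefer A, take drum from A; A=[flask,plank,apple,lens] B=[axle,beam] C=[gear,clip,drum]
Tick 4: prefer B, take axle from B; A=[flask,plank,apple,lens] B=[beam] C=[gear,clip,drum,axle]
Tick 5: prefer A, take flask from A; A=[plank,apple,lens] B=[beam] C=[gear,clip,drum,axle,flask]
Tick 6: prefer B, take beam from B; A=[plank,apple,lens] B=[-] C=[gear,clip,drum,axle,flask,beam]
Tick 7: prefer A, take plank from A; A=[apple,lens] B=[-] C=[gear,clip,drum,axle,flask,beam,plank]

Answer: gear clip drum axle flask beam plank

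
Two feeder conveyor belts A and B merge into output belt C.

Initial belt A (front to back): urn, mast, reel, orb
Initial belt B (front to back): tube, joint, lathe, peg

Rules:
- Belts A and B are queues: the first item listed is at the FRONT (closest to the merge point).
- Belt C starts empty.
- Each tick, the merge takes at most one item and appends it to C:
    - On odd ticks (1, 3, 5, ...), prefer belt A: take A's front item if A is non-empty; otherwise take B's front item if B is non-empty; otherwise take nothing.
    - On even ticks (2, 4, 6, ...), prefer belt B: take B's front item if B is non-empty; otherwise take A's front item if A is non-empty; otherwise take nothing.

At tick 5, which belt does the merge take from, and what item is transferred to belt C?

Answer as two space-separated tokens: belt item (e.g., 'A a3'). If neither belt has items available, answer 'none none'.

Answer: A reel

Derivation:
Tick 1: prefer A, take urn from A; A=[mast,reel,orb] B=[tube,joint,lathe,peg] C=[urn]
Tick 2: prefer B, take tube from B; A=[mast,reel,orb] B=[joint,lathe,peg] C=[urn,tube]
Tick 3: prefer A, take mast from A; A=[reel,orb] B=[joint,lathe,peg] C=[urn,tube,mast]
Tick 4: prefer B, take joint from B; A=[reel,orb] B=[lathe,peg] C=[urn,tube,mast,joint]
Tick 5: prefer A, take reel from A; A=[orb] B=[lathe,peg] C=[urn,tube,mast,joint,reel]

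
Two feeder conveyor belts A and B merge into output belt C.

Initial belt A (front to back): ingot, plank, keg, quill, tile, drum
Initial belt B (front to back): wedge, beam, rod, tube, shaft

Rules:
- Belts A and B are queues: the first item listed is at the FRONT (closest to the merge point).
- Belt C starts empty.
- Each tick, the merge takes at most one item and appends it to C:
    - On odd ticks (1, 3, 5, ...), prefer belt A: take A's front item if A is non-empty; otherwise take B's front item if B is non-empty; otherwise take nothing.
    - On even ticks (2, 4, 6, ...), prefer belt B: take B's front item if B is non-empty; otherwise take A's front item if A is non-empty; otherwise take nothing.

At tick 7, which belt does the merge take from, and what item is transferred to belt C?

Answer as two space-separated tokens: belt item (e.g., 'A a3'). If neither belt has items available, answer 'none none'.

Tick 1: prefer A, take ingot from A; A=[plank,keg,quill,tile,drum] B=[wedge,beam,rod,tube,shaft] C=[ingot]
Tick 2: prefer B, take wedge from B; A=[plank,keg,quill,tile,drum] B=[beam,rod,tube,shaft] C=[ingot,wedge]
Tick 3: prefer A, take plank from A; A=[keg,quill,tile,drum] B=[beam,rod,tube,shaft] C=[ingot,wedge,plank]
Tick 4: prefer B, take beam from B; A=[keg,quill,tile,drum] B=[rod,tube,shaft] C=[ingot,wedge,plank,beam]
Tick 5: prefer A, take keg from A; A=[quill,tile,drum] B=[rod,tube,shaft] C=[ingot,wedge,plank,beam,keg]
Tick 6: prefer B, take rod from B; A=[quill,tile,drum] B=[tube,shaft] C=[ingot,wedge,plank,beam,keg,rod]
Tick 7: prefer A, take quill from A; A=[tile,drum] B=[tube,shaft] C=[ingot,wedge,plank,beam,keg,rod,quill]

Answer: A quill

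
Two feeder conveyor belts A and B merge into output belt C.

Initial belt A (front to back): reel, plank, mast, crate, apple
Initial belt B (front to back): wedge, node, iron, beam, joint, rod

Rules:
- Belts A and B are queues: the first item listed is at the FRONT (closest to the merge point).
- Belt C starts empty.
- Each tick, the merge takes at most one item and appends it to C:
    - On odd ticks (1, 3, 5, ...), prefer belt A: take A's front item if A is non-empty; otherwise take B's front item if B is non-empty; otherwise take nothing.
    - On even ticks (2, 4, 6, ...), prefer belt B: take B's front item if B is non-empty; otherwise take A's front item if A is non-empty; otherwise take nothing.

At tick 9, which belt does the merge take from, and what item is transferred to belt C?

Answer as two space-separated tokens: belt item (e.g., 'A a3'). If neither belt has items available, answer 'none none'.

Tick 1: prefer A, take reel from A; A=[plank,mast,crate,apple] B=[wedge,node,iron,beam,joint,rod] C=[reel]
Tick 2: prefer B, take wedge from B; A=[plank,mast,crate,apple] B=[node,iron,beam,joint,rod] C=[reel,wedge]
Tick 3: prefer A, take plank from A; A=[mast,crate,apple] B=[node,iron,beam,joint,rod] C=[reel,wedge,plank]
Tick 4: prefer B, take node from B; A=[mast,crate,apple] B=[iron,beam,joint,rod] C=[reel,wedge,plank,node]
Tick 5: prefer A, take mast from A; A=[crate,apple] B=[iron,beam,joint,rod] C=[reel,wedge,plank,node,mast]
Tick 6: prefer B, take iron from B; A=[crate,apple] B=[beam,joint,rod] C=[reel,wedge,plank,node,mast,iron]
Tick 7: prefer A, take crate from A; A=[apple] B=[beam,joint,rod] C=[reel,wedge,plank,node,mast,iron,crate]
Tick 8: prefer B, take beam from B; A=[apple] B=[joint,rod] C=[reel,wedge,plank,node,mast,iron,crate,beam]
Tick 9: prefer A, take apple from A; A=[-] B=[joint,rod] C=[reel,wedge,plank,node,mast,iron,crate,beam,apple]

Answer: A apple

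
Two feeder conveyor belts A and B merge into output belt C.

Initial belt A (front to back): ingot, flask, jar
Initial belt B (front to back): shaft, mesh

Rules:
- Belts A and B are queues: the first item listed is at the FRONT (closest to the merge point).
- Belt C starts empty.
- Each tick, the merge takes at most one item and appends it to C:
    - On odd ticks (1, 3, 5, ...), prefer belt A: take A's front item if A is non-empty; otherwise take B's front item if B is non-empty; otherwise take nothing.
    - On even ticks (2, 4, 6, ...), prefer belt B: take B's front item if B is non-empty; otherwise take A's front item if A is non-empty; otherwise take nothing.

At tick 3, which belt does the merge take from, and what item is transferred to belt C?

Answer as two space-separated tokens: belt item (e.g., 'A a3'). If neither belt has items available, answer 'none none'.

Answer: A flask

Derivation:
Tick 1: prefer A, take ingot from A; A=[flask,jar] B=[shaft,mesh] C=[ingot]
Tick 2: prefer B, take shaft from B; A=[flask,jar] B=[mesh] C=[ingot,shaft]
Tick 3: prefer A, take flask from A; A=[jar] B=[mesh] C=[ingot,shaft,flask]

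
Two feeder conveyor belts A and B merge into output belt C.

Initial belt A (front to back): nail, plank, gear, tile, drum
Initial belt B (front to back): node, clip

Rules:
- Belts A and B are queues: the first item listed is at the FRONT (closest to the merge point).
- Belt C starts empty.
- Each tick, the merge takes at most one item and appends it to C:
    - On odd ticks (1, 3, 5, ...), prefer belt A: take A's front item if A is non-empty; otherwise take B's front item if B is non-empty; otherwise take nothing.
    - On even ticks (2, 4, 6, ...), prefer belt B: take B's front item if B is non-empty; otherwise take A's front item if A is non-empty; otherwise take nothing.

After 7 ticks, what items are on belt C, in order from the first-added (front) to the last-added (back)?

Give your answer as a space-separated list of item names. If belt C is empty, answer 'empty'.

Tick 1: prefer A, take nail from A; A=[plank,gear,tile,drum] B=[node,clip] C=[nail]
Tick 2: prefer B, take node from B; A=[plank,gear,tile,drum] B=[clip] C=[nail,node]
Tick 3: prefer A, take plank from A; A=[gear,tile,drum] B=[clip] C=[nail,node,plank]
Tick 4: prefer B, take clip from B; A=[gear,tile,drum] B=[-] C=[nail,node,plank,clip]
Tick 5: prefer A, take gear from A; A=[tile,drum] B=[-] C=[nail,node,plank,clip,gear]
Tick 6: prefer B, take tile from A; A=[drum] B=[-] C=[nail,node,plank,clip,gear,tile]
Tick 7: prefer A, take drum from A; A=[-] B=[-] C=[nail,node,plank,clip,gear,tile,drum]

Answer: nail node plank clip gear tile drum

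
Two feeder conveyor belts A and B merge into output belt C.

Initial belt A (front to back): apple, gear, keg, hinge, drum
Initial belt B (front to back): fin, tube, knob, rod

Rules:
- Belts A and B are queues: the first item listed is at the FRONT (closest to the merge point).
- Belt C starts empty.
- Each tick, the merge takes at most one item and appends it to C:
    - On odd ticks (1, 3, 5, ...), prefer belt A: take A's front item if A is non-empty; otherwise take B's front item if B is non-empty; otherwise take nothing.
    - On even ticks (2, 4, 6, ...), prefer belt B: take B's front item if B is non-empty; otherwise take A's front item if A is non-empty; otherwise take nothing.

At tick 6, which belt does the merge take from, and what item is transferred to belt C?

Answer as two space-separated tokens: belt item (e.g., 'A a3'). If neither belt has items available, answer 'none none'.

Answer: B knob

Derivation:
Tick 1: prefer A, take apple from A; A=[gear,keg,hinge,drum] B=[fin,tube,knob,rod] C=[apple]
Tick 2: prefer B, take fin from B; A=[gear,keg,hinge,drum] B=[tube,knob,rod] C=[apple,fin]
Tick 3: prefer A, take gear from A; A=[keg,hinge,drum] B=[tube,knob,rod] C=[apple,fin,gear]
Tick 4: prefer B, take tube from B; A=[keg,hinge,drum] B=[knob,rod] C=[apple,fin,gear,tube]
Tick 5: prefer A, take keg from A; A=[hinge,drum] B=[knob,rod] C=[apple,fin,gear,tube,keg]
Tick 6: prefer B, take knob from B; A=[hinge,drum] B=[rod] C=[apple,fin,gear,tube,keg,knob]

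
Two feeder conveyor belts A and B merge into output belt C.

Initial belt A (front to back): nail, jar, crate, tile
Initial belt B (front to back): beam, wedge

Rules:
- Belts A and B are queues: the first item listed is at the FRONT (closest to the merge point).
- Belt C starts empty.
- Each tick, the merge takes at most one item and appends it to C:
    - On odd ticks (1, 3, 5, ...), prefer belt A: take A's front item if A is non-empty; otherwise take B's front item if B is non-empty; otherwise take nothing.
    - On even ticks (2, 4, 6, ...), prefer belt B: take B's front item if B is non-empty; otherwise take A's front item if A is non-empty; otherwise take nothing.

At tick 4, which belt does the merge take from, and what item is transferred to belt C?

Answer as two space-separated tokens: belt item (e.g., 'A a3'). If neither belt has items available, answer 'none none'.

Tick 1: prefer A, take nail from A; A=[jar,crate,tile] B=[beam,wedge] C=[nail]
Tick 2: prefer B, take beam from B; A=[jar,crate,tile] B=[wedge] C=[nail,beam]
Tick 3: prefer A, take jar from A; A=[crate,tile] B=[wedge] C=[nail,beam,jar]
Tick 4: prefer B, take wedge from B; A=[crate,tile] B=[-] C=[nail,beam,jar,wedge]

Answer: B wedge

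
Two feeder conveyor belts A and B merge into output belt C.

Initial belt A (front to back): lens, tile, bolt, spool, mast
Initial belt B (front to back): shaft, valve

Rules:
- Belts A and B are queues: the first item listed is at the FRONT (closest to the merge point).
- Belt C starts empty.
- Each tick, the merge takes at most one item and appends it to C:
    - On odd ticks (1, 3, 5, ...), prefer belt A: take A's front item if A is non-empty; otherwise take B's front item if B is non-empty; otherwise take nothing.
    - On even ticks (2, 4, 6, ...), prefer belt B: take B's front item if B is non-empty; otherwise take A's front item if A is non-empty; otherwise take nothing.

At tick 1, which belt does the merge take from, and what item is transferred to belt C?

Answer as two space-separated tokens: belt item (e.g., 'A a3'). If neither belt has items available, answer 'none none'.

Answer: A lens

Derivation:
Tick 1: prefer A, take lens from A; A=[tile,bolt,spool,mast] B=[shaft,valve] C=[lens]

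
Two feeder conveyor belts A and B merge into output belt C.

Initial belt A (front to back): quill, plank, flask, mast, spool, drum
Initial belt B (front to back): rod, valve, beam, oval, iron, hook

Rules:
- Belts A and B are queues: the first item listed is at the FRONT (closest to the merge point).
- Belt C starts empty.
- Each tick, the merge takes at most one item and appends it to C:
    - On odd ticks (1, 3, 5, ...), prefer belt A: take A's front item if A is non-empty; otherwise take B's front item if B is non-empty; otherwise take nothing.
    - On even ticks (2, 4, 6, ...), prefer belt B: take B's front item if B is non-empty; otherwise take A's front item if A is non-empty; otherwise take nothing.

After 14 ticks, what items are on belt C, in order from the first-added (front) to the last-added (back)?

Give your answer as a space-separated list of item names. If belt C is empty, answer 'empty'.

Tick 1: prefer A, take quill from A; A=[plank,flask,mast,spool,drum] B=[rod,valve,beam,oval,iron,hook] C=[quill]
Tick 2: prefer B, take rod from B; A=[plank,flask,mast,spool,drum] B=[valve,beam,oval,iron,hook] C=[quill,rod]
Tick 3: prefer A, take plank from A; A=[flask,mast,spool,drum] B=[valve,beam,oval,iron,hook] C=[quill,rod,plank]
Tick 4: prefer B, take valve from B; A=[flask,mast,spool,drum] B=[beam,oval,iron,hook] C=[quill,rod,plank,valve]
Tick 5: prefer A, take flask from A; A=[mast,spool,drum] B=[beam,oval,iron,hook] C=[quill,rod,plank,valve,flask]
Tick 6: prefer B, take beam from B; A=[mast,spool,drum] B=[oval,iron,hook] C=[quill,rod,plank,valve,flask,beam]
Tick 7: prefer A, take mast from A; A=[spool,drum] B=[oval,iron,hook] C=[quill,rod,plank,valve,flask,beam,mast]
Tick 8: prefer B, take oval from B; A=[spool,drum] B=[iron,hook] C=[quill,rod,plank,valve,flask,beam,mast,oval]
Tick 9: prefer A, take spool from A; A=[drum] B=[iron,hook] C=[quill,rod,plank,valve,flask,beam,mast,oval,spool]
Tick 10: prefer B, take iron from B; A=[drum] B=[hook] C=[quill,rod,plank,valve,flask,beam,mast,oval,spool,iron]
Tick 11: prefer A, take drum from A; A=[-] B=[hook] C=[quill,rod,plank,valve,flask,beam,mast,oval,spool,iron,drum]
Tick 12: prefer B, take hook from B; A=[-] B=[-] C=[quill,rod,plank,valve,flask,beam,mast,oval,spool,iron,drum,hook]
Tick 13: prefer A, both empty, nothing taken; A=[-] B=[-] C=[quill,rod,plank,valve,flask,beam,mast,oval,spool,iron,drum,hook]
Tick 14: prefer B, both empty, nothing taken; A=[-] B=[-] C=[quill,rod,plank,valve,flask,beam,mast,oval,spool,iron,drum,hook]

Answer: quill rod plank valve flask beam mast oval spool iron drum hook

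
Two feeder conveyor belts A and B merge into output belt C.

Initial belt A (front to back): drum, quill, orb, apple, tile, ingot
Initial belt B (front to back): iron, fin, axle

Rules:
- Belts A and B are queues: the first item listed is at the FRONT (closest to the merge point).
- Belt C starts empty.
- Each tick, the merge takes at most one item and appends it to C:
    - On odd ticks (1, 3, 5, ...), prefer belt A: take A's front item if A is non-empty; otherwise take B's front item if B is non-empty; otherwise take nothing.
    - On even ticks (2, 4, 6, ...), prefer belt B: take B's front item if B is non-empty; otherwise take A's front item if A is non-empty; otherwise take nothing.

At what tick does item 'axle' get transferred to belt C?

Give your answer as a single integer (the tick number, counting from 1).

Tick 1: prefer A, take drum from A; A=[quill,orb,apple,tile,ingot] B=[iron,fin,axle] C=[drum]
Tick 2: prefer B, take iron from B; A=[quill,orb,apple,tile,ingot] B=[fin,axle] C=[drum,iron]
Tick 3: prefer A, take quill from A; A=[orb,apple,tile,ingot] B=[fin,axle] C=[drum,iron,quill]
Tick 4: prefer B, take fin from B; A=[orb,apple,tile,ingot] B=[axle] C=[drum,iron,quill,fin]
Tick 5: prefer A, take orb from A; A=[apple,tile,ingot] B=[axle] C=[drum,iron,quill,fin,orb]
Tick 6: prefer B, take axle from B; A=[apple,tile,ingot] B=[-] C=[drum,iron,quill,fin,orb,axle]

Answer: 6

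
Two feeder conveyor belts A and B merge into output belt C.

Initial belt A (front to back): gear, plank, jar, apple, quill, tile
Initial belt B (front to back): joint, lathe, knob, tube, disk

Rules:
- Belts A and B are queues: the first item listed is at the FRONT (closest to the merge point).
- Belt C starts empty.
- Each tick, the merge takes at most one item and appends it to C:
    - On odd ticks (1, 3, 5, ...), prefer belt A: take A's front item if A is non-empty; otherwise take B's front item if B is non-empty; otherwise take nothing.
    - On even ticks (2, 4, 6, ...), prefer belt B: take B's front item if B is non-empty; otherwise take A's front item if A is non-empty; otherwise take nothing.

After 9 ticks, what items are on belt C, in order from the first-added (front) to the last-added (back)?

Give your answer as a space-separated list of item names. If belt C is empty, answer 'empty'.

Tick 1: prefer A, take gear from A; A=[plank,jar,apple,quill,tile] B=[joint,lathe,knob,tube,disk] C=[gear]
Tick 2: prefer B, take joint from B; A=[plank,jar,apple,quill,tile] B=[lathe,knob,tube,disk] C=[gear,joint]
Tick 3: prefer A, take plank from A; A=[jar,apple,quill,tile] B=[lathe,knob,tube,disk] C=[gear,joint,plank]
Tick 4: prefer B, take lathe from B; A=[jar,apple,quill,tile] B=[knob,tube,disk] C=[gear,joint,plank,lathe]
Tick 5: prefer A, take jar from A; A=[apple,quill,tile] B=[knob,tube,disk] C=[gear,joint,plank,lathe,jar]
Tick 6: prefer B, take knob from B; A=[apple,quill,tile] B=[tube,disk] C=[gear,joint,plank,lathe,jar,knob]
Tick 7: prefer A, take apple from A; A=[quill,tile] B=[tube,disk] C=[gear,joint,plank,lathe,jar,knob,apple]
Tick 8: prefer B, take tube from B; A=[quill,tile] B=[disk] C=[gear,joint,plank,lathe,jar,knob,apple,tube]
Tick 9: prefer A, take quill from A; A=[tile] B=[disk] C=[gear,joint,plank,lathe,jar,knob,apple,tube,quill]

Answer: gear joint plank lathe jar knob apple tube quill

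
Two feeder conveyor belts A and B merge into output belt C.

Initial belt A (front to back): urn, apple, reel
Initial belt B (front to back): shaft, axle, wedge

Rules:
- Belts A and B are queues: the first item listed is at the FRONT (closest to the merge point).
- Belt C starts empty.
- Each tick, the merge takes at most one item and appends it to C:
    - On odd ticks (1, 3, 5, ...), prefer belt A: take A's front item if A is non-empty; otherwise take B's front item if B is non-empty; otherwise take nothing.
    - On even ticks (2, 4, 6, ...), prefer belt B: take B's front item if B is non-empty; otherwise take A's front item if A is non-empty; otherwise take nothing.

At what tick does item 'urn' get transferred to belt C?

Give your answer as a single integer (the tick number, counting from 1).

Answer: 1

Derivation:
Tick 1: prefer A, take urn from A; A=[apple,reel] B=[shaft,axle,wedge] C=[urn]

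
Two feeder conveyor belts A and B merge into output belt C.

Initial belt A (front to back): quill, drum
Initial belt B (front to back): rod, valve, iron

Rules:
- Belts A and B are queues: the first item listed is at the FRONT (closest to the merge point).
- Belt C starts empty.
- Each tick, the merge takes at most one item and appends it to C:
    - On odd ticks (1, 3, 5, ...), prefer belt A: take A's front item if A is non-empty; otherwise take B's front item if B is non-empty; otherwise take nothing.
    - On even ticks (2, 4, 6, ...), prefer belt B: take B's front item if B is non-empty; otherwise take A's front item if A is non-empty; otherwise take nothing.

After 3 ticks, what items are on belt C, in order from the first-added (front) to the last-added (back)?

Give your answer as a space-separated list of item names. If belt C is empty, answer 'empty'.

Tick 1: prefer A, take quill from A; A=[drum] B=[rod,valve,iron] C=[quill]
Tick 2: prefer B, take rod from B; A=[drum] B=[valve,iron] C=[quill,rod]
Tick 3: prefer A, take drum from A; A=[-] B=[valve,iron] C=[quill,rod,drum]

Answer: quill rod drum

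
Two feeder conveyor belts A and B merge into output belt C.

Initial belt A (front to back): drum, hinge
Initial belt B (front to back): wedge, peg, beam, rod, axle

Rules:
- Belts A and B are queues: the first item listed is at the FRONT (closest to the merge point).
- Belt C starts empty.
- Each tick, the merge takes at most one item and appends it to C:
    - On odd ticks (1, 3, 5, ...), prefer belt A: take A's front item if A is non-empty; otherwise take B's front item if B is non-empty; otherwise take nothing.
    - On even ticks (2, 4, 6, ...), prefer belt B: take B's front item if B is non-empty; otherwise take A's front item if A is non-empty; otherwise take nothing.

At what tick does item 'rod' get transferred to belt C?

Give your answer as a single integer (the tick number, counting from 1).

Answer: 6

Derivation:
Tick 1: prefer A, take drum from A; A=[hinge] B=[wedge,peg,beam,rod,axle] C=[drum]
Tick 2: prefer B, take wedge from B; A=[hinge] B=[peg,beam,rod,axle] C=[drum,wedge]
Tick 3: prefer A, take hinge from A; A=[-] B=[peg,beam,rod,axle] C=[drum,wedge,hinge]
Tick 4: prefer B, take peg from B; A=[-] B=[beam,rod,axle] C=[drum,wedge,hinge,peg]
Tick 5: prefer A, take beam from B; A=[-] B=[rod,axle] C=[drum,wedge,hinge,peg,beam]
Tick 6: prefer B, take rod from B; A=[-] B=[axle] C=[drum,wedge,hinge,peg,beam,rod]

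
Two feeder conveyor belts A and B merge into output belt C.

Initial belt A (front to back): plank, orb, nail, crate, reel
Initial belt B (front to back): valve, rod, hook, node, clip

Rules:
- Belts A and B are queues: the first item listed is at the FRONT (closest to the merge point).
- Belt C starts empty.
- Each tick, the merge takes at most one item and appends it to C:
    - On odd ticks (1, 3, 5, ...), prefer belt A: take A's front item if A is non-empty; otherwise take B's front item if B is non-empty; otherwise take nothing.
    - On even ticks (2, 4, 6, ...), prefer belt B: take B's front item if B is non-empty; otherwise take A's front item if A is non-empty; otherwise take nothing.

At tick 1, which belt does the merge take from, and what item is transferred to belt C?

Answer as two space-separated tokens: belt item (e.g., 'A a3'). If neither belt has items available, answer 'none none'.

Tick 1: prefer A, take plank from A; A=[orb,nail,crate,reel] B=[valve,rod,hook,node,clip] C=[plank]

Answer: A plank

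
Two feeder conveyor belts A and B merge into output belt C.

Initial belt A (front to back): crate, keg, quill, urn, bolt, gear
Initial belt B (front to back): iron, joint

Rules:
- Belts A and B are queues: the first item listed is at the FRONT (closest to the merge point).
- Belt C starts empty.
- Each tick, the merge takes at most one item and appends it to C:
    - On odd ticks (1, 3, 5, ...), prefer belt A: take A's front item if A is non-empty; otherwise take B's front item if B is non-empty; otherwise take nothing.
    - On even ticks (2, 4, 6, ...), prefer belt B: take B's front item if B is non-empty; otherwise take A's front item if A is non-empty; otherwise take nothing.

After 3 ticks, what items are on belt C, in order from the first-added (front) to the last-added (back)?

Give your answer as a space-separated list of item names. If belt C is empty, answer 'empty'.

Answer: crate iron keg

Derivation:
Tick 1: prefer A, take crate from A; A=[keg,quill,urn,bolt,gear] B=[iron,joint] C=[crate]
Tick 2: prefer B, take iron from B; A=[keg,quill,urn,bolt,gear] B=[joint] C=[crate,iron]
Tick 3: prefer A, take keg from A; A=[quill,urn,bolt,gear] B=[joint] C=[crate,iron,keg]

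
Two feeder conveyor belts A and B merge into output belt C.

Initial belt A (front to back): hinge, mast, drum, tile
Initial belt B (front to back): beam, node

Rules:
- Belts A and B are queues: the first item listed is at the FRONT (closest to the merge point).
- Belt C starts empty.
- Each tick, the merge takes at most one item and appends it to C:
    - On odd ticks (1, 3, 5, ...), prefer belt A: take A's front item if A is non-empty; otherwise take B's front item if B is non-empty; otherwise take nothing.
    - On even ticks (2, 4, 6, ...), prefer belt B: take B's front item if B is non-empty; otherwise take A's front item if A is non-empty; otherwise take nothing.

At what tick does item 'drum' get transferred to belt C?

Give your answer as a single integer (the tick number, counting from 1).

Answer: 5

Derivation:
Tick 1: prefer A, take hinge from A; A=[mast,drum,tile] B=[beam,node] C=[hinge]
Tick 2: prefer B, take beam from B; A=[mast,drum,tile] B=[node] C=[hinge,beam]
Tick 3: prefer A, take mast from A; A=[drum,tile] B=[node] C=[hinge,beam,mast]
Tick 4: prefer B, take node from B; A=[drum,tile] B=[-] C=[hinge,beam,mast,node]
Tick 5: prefer A, take drum from A; A=[tile] B=[-] C=[hinge,beam,mast,node,drum]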